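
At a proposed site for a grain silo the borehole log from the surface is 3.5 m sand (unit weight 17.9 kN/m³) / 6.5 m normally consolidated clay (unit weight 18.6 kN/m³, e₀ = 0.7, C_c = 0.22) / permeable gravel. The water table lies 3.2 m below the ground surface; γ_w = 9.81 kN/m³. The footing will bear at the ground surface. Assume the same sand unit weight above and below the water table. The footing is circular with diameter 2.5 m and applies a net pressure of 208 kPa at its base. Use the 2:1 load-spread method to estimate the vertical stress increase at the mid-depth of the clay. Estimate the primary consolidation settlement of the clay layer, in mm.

Mid-depth of clay below the ground surface: z = 3.5 + 6.5/2 = 6.75 m.
Total vertical stress at mid-clay: σ_v = 17.9×3.5 + 18.6×3.25 = 123.1 kPa.
Pore pressure: u = 9.81×(6.75 − 3.2) = 34.825 kPa.
Initial effective stress: σ'_0 = σ_v − u = 123.1 − 34.825 = 88.275 kPa.
Stress increase at mid-clay by the 2:1 spreading method:
Δσ ≈ qD²/(D+z)² = 208×2.5²/(2.5+6.75)² = 15.194 kPa
Final effective stress: σ'_f = σ'_0 + Δσ = 88.275 + 15.194 = 103.47 kPa.
Normally consolidated clay, so the full stress increment lies on the virgin compression line:
S_c = C_c·H/(1+e₀)·log₁₀(σ'_f/σ'_0) = 0.22×6.5/(1+0.7)×log₁₀(103.47/88.275)
    = 0.84118 × 0.068977 = 0.05802 m

S_c ≈ 58 mm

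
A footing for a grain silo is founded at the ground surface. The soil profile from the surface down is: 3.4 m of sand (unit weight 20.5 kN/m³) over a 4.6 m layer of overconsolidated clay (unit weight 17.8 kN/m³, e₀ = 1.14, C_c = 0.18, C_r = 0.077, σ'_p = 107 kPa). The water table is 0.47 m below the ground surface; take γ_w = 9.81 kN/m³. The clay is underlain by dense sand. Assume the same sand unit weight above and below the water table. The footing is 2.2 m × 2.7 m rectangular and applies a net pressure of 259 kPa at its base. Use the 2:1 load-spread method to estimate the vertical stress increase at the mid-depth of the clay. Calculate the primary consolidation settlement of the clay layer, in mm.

S_c ≈ 23.7 mm

Mid-depth of clay below the ground surface: z = 3.4 + 4.6/2 = 5.7 m.
Total vertical stress at mid-clay: σ_v = 20.5×3.4 + 17.8×2.3 = 110.64 kPa.
Pore pressure: u = 9.81×(5.7 − 0.47) = 51.306 kPa.
Initial effective stress: σ'_0 = σ_v − u = 110.64 − 51.306 = 59.334 kPa.
Stress increase at mid-clay by the 2:1 spreading method:
Δσ = qBL/((B+z)(L+z)) = 259×2.2×2.7/((2.2+5.7)(2.7+5.7)) = 23.184 kPa
Final effective stress: σ'_f = 59.334 + 23.184 = 82.518 kPa.
σ'_f = 82.518 ≤ σ'_p = 107 kPa, so the clay remains overconsolidated and only the recompression index applies:
S_c = C_r·H/(1+e₀)·log₁₀(σ'_f/σ'_0) = 0.077×4.6/2.14×log₁₀(82.518/59.334)
    = 0.16551 × 0.14325 = 0.02371 m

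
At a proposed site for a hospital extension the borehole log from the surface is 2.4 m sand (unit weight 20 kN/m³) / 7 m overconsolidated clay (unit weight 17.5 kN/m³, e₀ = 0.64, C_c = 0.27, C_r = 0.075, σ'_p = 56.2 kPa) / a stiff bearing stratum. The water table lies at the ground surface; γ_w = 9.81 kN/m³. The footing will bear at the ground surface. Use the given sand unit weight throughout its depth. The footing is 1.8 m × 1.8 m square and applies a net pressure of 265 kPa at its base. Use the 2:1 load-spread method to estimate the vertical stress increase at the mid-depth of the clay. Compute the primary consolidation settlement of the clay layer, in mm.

S_c ≈ 91.8 mm

Mid-depth of clay below the ground surface: z = 2.4 + 7/2 = 5.9 m.
Total vertical stress at mid-clay: σ_v = 20×2.4 + 17.5×3.5 = 109.25 kPa.
Pore pressure: u = 9.81×(5.9 − 0) = 57.879 kPa.
Initial effective stress: σ'_0 = σ_v − u = 109.25 − 57.879 = 51.371 kPa.
Stress increase at mid-clay by the 2:1 spreading method:
Δσ = qBL/((B+z)(L+z)) = 265×1.8×1.8/((1.8+5.9)(1.8+5.9)) = 14.481 kPa
Final effective stress: σ'_f = 51.371 + 14.481 = 65.852 kPa.
σ'_f = 65.852 > σ'_p = 56.2 kPa, so the stress path crosses the preconsolidation pressure — recompression up to σ'_p, then virgin compression beyond:
S_c = H/(1+e₀)·[C_r·log₁₀(σ'_p/σ'_0) + C_c·log₁₀(σ'_f/σ'_p)]
    = 7/1.64 × [0.075×log₁₀(56.2/51.371) + 0.27×log₁₀(65.852/56.2)]
    = 4.2683 × [0.0029264 + 0.018585] = 0.09182 m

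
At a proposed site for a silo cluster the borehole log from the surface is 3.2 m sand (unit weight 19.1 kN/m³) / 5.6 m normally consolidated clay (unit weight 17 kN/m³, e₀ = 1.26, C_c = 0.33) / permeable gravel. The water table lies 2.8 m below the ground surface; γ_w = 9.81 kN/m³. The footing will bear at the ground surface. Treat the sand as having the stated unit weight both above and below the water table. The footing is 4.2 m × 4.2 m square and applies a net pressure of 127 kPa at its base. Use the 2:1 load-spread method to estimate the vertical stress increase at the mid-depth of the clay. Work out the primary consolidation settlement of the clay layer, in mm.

S_c ≈ 87.2 mm

Mid-depth of clay below the ground surface: z = 3.2 + 5.6/2 = 6 m.
Total vertical stress at mid-clay: σ_v = 19.1×3.2 + 17×2.8 = 108.72 kPa.
Pore pressure: u = 9.81×(6 − 2.8) = 31.392 kPa.
Initial effective stress: σ'_0 = σ_v − u = 108.72 − 31.392 = 77.328 kPa.
Stress increase at mid-clay by the 2:1 spreading method:
Δσ = qBL/((B+z)(L+z)) = 127×4.2×4.2/((4.2+6)(4.2+6)) = 21.533 kPa
Final effective stress: σ'_f = σ'_0 + Δσ = 77.328 + 21.533 = 98.861 kPa.
Normally consolidated clay, so the full stress increment lies on the virgin compression line:
S_c = C_c·H/(1+e₀)·log₁₀(σ'_f/σ'_0) = 0.33×5.6/(1+1.26)×log₁₀(98.861/77.328)
    = 0.8177 × 0.10669 = 0.08724 m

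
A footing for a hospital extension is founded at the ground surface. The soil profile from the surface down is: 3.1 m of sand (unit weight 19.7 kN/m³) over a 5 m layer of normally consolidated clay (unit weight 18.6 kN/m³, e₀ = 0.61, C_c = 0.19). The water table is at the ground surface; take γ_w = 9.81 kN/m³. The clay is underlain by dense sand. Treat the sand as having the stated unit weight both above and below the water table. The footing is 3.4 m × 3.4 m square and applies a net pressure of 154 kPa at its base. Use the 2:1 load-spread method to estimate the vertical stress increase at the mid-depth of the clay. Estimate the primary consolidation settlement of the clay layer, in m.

Mid-depth of clay below the ground surface: z = 3.1 + 5/2 = 5.6 m.
Total vertical stress at mid-clay: σ_v = 19.7×3.1 + 18.6×2.5 = 107.57 kPa.
Pore pressure: u = 9.81×(5.6 − 0) = 54.936 kPa.
Initial effective stress: σ'_0 = σ_v − u = 107.57 − 54.936 = 52.634 kPa.
Stress increase at mid-clay by the 2:1 spreading method:
Δσ = qBL/((B+z)(L+z)) = 154×3.4×3.4/((3.4+5.6)(3.4+5.6)) = 21.978 kPa
Final effective stress: σ'_f = σ'_0 + Δσ = 52.634 + 21.978 = 74.612 kPa.
Normally consolidated clay, so the full stress increment lies on the virgin compression line:
S_c = C_c·H/(1+e₀)·log₁₀(σ'_f/σ'_0) = 0.19×5/(1+0.61)×log₁₀(74.612/52.634)
    = 0.59006 × 0.15154 = 0.08942 m

S_c ≈ 0.0894 m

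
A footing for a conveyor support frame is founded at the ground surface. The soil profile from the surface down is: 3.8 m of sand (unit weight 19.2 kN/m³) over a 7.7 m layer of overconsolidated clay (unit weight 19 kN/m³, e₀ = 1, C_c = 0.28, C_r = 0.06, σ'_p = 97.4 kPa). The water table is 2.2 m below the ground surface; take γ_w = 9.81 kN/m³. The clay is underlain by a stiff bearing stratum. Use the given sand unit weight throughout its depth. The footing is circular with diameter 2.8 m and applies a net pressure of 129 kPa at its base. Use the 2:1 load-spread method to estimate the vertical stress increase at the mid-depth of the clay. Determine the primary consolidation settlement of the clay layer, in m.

S_c ≈ 0.0262 m

Mid-depth of clay below the ground surface: z = 3.8 + 7.7/2 = 7.65 m.
Total vertical stress at mid-clay: σ_v = 19.2×3.8 + 19×3.85 = 146.11 kPa.
Pore pressure: u = 9.81×(7.65 − 2.2) = 53.465 kPa.
Initial effective stress: σ'_0 = σ_v − u = 146.11 − 53.465 = 92.645 kPa.
Stress increase at mid-clay by the 2:1 spreading method:
Δσ ≈ qD²/(D+z)² = 129×2.8²/(2.8+7.65)² = 9.2613 kPa
Final effective stress: σ'_f = 92.645 + 9.2613 = 101.91 kPa.
σ'_f = 101.91 > σ'_p = 97.4 kPa, so the stress path crosses the preconsolidation pressure — recompression up to σ'_p, then virgin compression beyond:
S_c = H/(1+e₀)·[C_r·log₁₀(σ'_p/σ'_0) + C_c·log₁₀(σ'_f/σ'_p)]
    = 7.7/2 × [0.06×log₁₀(97.4/92.645) + 0.28×log₁₀(101.91/97.4)]
    = 3.85 × [0.0013042 + 0.0055042] = 0.02621 m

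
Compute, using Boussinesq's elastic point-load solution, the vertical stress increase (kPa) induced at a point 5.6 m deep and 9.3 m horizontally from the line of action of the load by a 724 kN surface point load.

Boussinesq vertical stress below a point load on an elastic half-space:
Δσ_z = 3P/(2πz²) · [1 + (r/z)²]^(−5/2)
r/z = 9.3/5.6 = 1.6607; [1+(r/z)²]^(−5/2) = 0.036527.
Δσ_z = 3×724/(2π×5.6²) × 0.036527 = 11.023 × 0.036527 = 0.4026 kPa

Δσ_z ≈ 0.403 kPa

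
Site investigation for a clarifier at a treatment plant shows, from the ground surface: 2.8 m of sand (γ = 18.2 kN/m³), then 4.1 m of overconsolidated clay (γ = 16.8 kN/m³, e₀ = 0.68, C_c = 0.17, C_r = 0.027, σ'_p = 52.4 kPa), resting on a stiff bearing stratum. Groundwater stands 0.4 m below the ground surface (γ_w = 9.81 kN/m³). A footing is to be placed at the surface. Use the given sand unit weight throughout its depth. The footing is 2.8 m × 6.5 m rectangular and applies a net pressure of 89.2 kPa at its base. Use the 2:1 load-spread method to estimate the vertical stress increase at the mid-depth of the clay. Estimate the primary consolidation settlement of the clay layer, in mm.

S_c ≈ 32.2 mm

Mid-depth of clay below the ground surface: z = 2.8 + 4.1/2 = 4.85 m.
Total vertical stress at mid-clay: σ_v = 18.2×2.8 + 16.8×2.05 = 85.4 kPa.
Pore pressure: u = 9.81×(4.85 − 0.4) = 43.655 kPa.
Initial effective stress: σ'_0 = σ_v − u = 85.4 − 43.655 = 41.745 kPa.
Stress increase at mid-clay by the 2:1 spreading method:
Δσ = qBL/((B+z)(L+z)) = 89.2×2.8×6.5/((2.8+4.85)(6.5+4.85)) = 18.697 kPa
Final effective stress: σ'_f = 41.745 + 18.697 = 60.442 kPa.
σ'_f = 60.442 > σ'_p = 52.4 kPa, so the stress path crosses the preconsolidation pressure — recompression up to σ'_p, then virgin compression beyond:
S_c = H/(1+e₀)·[C_r·log₁₀(σ'_p/σ'_0) + C_c·log₁₀(σ'_f/σ'_p)]
    = 4.1/1.68 × [0.027×log₁₀(52.4/41.745) + 0.17×log₁₀(60.442/52.4)]
    = 2.4405 × [0.0026656 + 0.010541] = 0.03223 m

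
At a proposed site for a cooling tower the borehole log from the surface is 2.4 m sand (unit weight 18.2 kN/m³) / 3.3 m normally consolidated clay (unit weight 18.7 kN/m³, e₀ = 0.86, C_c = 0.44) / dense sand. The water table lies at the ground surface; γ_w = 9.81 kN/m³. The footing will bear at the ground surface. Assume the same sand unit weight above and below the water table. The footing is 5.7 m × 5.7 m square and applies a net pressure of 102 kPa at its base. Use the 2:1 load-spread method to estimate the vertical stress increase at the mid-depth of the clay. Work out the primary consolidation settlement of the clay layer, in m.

Mid-depth of clay below the ground surface: z = 2.4 + 3.3/2 = 4.05 m.
Total vertical stress at mid-clay: σ_v = 18.2×2.4 + 18.7×1.65 = 74.535 kPa.
Pore pressure: u = 9.81×(4.05 − 0) = 39.73 kPa.
Initial effective stress: σ'_0 = σ_v − u = 74.535 − 39.73 = 34.805 kPa.
Stress increase at mid-clay by the 2:1 spreading method:
Δσ = qBL/((B+z)(L+z)) = 102×5.7×5.7/((5.7+4.05)(5.7+4.05)) = 34.861 kPa
Final effective stress: σ'_f = σ'_0 + Δσ = 34.805 + 34.861 = 69.666 kPa.
Normally consolidated clay, so the full stress increment lies on the virgin compression line:
S_c = C_c·H/(1+e₀)·log₁₀(σ'_f/σ'_0) = 0.44×3.3/(1+0.86)×log₁₀(69.666/34.805)
    = 0.78065 × 0.30138 = 0.2353 m

S_c ≈ 0.235 m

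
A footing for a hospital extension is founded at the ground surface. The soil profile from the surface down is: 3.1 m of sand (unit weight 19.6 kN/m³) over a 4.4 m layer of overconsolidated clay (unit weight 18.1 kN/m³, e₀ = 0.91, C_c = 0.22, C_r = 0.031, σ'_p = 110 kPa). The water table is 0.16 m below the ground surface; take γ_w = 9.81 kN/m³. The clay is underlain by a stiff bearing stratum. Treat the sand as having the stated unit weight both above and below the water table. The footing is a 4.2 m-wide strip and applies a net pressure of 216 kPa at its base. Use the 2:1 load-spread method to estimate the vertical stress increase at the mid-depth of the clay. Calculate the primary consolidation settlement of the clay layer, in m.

Mid-depth of clay below the ground surface: z = 3.1 + 4.4/2 = 5.3 m.
Total vertical stress at mid-clay: σ_v = 19.6×3.1 + 18.1×2.2 = 100.58 kPa.
Pore pressure: u = 9.81×(5.3 − 0.16) = 50.423 kPa.
Initial effective stress: σ'_0 = σ_v − u = 100.58 − 50.423 = 50.157 kPa.
Stress increase at mid-clay by the 2:1 spreading method:
Δσ = qB/(B+z) = 216×4.2/(4.2+5.3) = 95.495 kPa
Final effective stress: σ'_f = 50.157 + 95.495 = 145.65 kPa.
σ'_f = 145.65 > σ'_p = 110 kPa, so the stress path crosses the preconsolidation pressure — recompression up to σ'_p, then virgin compression beyond:
S_c = H/(1+e₀)·[C_r·log₁₀(σ'_p/σ'_0) + C_c·log₁₀(σ'_f/σ'_p)]
    = 4.4/1.91 × [0.031×log₁₀(110/50.157) + 0.22×log₁₀(145.65/110)]
    = 2.3037 × [0.010573 + 0.026822] = 0.08615 m

S_c ≈ 0.0861 m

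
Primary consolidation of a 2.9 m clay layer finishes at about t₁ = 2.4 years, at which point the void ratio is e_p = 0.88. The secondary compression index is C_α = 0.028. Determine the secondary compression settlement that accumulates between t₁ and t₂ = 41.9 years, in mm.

Secondary compression: S_s = C_α·H/(1+e_p)·log₁₀(t₂/t₁)
S_s = 0.028×2.9/(1+0.88)×log₁₀(41.9/2.4)
    = 0.04319 × 1.242 = 0.05364 m

S_s ≈ 53.6 mm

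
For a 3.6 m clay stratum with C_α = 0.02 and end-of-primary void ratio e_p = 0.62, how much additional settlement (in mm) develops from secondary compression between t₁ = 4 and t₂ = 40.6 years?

Secondary compression: S_s = C_α·H/(1+e_p)·log₁₀(t₂/t₁)
S_s = 0.02×3.6/(1+0.62)×log₁₀(40.6/4)
    = 0.04444 × 1.006 = 0.04473 m

S_s ≈ 44.7 mm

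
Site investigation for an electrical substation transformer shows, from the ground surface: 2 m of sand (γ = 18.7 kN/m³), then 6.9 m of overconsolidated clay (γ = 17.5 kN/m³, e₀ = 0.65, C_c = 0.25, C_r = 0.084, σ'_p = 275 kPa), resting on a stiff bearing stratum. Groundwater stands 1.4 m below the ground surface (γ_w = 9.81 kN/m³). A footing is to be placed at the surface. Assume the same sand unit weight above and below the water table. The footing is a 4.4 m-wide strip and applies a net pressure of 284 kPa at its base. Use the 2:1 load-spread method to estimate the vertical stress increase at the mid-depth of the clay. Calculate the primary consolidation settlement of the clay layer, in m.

Mid-depth of clay below the ground surface: z = 2 + 6.9/2 = 5.45 m.
Total vertical stress at mid-clay: σ_v = 18.7×2 + 17.5×3.45 = 97.775 kPa.
Pore pressure: u = 9.81×(5.45 − 1.4) = 39.73 kPa.
Initial effective stress: σ'_0 = σ_v − u = 97.775 − 39.73 = 58.045 kPa.
Stress increase at mid-clay by the 2:1 spreading method:
Δσ = qB/(B+z) = 284×4.4/(4.4+5.45) = 126.86 kPa
Final effective stress: σ'_f = 58.045 + 126.86 = 184.91 kPa.
σ'_f = 184.91 ≤ σ'_p = 275 kPa, so the clay remains overconsolidated and only the recompression index applies:
S_c = C_r·H/(1+e₀)·log₁₀(σ'_f/σ'_0) = 0.084×6.9/1.65×log₁₀(184.91/58.045)
    = 0.35127 × 0.5032 = 0.1768 m

S_c ≈ 0.177 m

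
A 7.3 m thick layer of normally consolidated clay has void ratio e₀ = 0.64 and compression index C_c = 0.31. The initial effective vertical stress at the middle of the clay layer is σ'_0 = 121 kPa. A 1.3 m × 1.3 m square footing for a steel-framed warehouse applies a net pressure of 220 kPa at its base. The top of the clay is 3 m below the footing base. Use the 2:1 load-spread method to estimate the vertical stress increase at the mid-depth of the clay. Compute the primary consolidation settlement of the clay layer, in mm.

S_c ≈ 28.4 mm

Mid-depth of clay below the footing base: z = 3 + 7.3/2 = 6.65 m.
Stress increase at mid-clay by the 2:1 spreading method:
Δσ = qBL/((B+z)(L+z)) = 220×1.3×1.3/((1.3+6.65)(1.3+6.65)) = 5.8827 kPa
Final effective stress: σ'_f = σ'_0 + Δσ = 121 + 5.8827 = 126.88 kPa.
Normally consolidated clay, so the full stress increment lies on the virgin compression line:
S_c = C_c·H/(1+e₀)·log₁₀(σ'_f/σ'_0) = 0.31×7.3/(1+0.64)×log₁₀(126.88/121)
    = 1.3799 × 0.020608 = 0.02844 m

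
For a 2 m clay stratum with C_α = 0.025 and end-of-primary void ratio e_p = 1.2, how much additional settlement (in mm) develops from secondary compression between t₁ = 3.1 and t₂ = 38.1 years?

S_s ≈ 24.8 mm

Secondary compression: S_s = C_α·H/(1+e_p)·log₁₀(t₂/t₁)
S_s = 0.025×2/(1+1.2)×log₁₀(38.1/3.1)
    = 0.02273 × 1.09 = 0.02476 m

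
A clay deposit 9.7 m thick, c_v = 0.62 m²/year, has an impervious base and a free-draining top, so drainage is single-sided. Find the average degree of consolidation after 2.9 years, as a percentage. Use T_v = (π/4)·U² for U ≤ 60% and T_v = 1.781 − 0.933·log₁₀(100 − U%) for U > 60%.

U ≈ 15.6 %

Drainage path length: H_d = H = 9.7 m (single drainage).
T_v = c_v·t/H_d² = 0.62×2.9/9.7² = 0.019109.
T_v = 0.019109 corresponds to the U ≤ 60% branch:
U = √(4T_v/π) = 0.156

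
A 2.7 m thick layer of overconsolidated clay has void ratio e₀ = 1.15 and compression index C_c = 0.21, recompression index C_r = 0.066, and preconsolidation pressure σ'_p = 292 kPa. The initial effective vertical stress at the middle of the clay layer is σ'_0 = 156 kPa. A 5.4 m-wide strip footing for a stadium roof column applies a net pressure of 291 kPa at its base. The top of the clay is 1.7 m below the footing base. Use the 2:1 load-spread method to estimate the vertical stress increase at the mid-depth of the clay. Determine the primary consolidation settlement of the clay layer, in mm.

Mid-depth of clay below the footing base: z = 1.7 + 2.7/2 = 3.05 m.
Stress increase at mid-clay by the 2:1 spreading method:
Δσ = qB/(B+z) = 291×5.4/(5.4+3.05) = 185.96 kPa
Final effective stress: σ'_f = 156 + 185.96 = 341.96 kPa.
σ'_f = 341.96 > σ'_p = 292 kPa, so the stress path crosses the preconsolidation pressure — recompression up to σ'_p, then virgin compression beyond:
S_c = H/(1+e₀)·[C_r·log₁₀(σ'_p/σ'_0) + C_c·log₁₀(σ'_f/σ'_p)]
    = 2.7/2.15 × [0.066×log₁₀(292/156) + 0.21×log₁₀(341.96/292)]
    = 1.2558 × [0.017969 + 0.014404] = 0.04065 m

S_c ≈ 40.7 mm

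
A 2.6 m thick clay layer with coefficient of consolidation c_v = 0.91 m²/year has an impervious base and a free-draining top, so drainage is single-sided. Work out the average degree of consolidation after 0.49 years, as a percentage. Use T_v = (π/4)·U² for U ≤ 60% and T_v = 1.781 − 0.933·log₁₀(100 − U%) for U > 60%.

U ≈ 29 %

Drainage path length: H_d = H = 2.6 m (single drainage).
T_v = c_v·t/H_d² = 0.91×0.49/2.6² = 0.065962.
T_v = 0.065962 corresponds to the U ≤ 60% branch:
U = √(4T_v/π) = 0.2898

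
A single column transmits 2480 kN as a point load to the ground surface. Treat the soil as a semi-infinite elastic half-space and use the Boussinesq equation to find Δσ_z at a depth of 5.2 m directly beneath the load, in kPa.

Boussinesq vertical stress below a point load on an elastic half-space:
Δσ_z = 3P/(2πz²) · [1 + (r/z)²]^(−5/2)
r/z = 0/5.2 = 0; [1+(r/z)²]^(−5/2) = 1.
Δσ_z = 3×2480/(2π×5.2²) × 1 = 43.791 × 1 = 43.79 kPa

Δσ_z ≈ 43.8 kPa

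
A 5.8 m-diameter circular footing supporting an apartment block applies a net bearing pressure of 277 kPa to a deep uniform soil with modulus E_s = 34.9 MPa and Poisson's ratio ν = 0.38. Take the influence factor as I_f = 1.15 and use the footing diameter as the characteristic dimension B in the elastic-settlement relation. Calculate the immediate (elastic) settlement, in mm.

Immediate (elastic) settlement: S_e = q·B·(1−ν²)/E_s · I_f.
E_s = 34.9 MPa = 34900 kPa.
S_e = 277 × 5.8 × (1 − 0.38²) / 34900 × 1.15
    = 277 × 5.8 × 0.8556 / 34900 × 1.15
    = 0.0453 m = 45.3 mm

S_e ≈ 45.3 mm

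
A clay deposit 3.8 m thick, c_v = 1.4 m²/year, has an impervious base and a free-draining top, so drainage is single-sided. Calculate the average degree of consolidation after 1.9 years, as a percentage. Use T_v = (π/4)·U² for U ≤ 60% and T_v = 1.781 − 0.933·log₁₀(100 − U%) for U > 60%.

U ≈ 48.4 %

Drainage path length: H_d = H = 3.8 m (single drainage).
T_v = c_v·t/H_d² = 1.4×1.9/3.8² = 0.18421.
T_v = 0.18421 corresponds to the U ≤ 60% branch:
U = √(4T_v/π) = 0.4843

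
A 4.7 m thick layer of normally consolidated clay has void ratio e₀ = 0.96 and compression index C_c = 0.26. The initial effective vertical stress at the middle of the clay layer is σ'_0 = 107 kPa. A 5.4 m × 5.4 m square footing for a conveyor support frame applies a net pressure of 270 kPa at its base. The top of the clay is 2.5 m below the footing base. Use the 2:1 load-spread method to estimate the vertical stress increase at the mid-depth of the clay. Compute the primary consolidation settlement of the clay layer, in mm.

S_c ≈ 144 mm

Mid-depth of clay below the footing base: z = 2.5 + 4.7/2 = 4.85 m.
Stress increase at mid-clay by the 2:1 spreading method:
Δσ = qBL/((B+z)(L+z)) = 270×5.4×5.4/((5.4+4.85)(5.4+4.85)) = 74.938 kPa
Final effective stress: σ'_f = σ'_0 + Δσ = 107 + 74.938 = 181.94 kPa.
Normally consolidated clay, so the full stress increment lies on the virgin compression line:
S_c = C_c·H/(1+e₀)·log₁₀(σ'_f/σ'_0) = 0.26×4.7/(1+0.96)×log₁₀(181.94/107)
    = 0.62347 × 0.23054 = 0.1437 m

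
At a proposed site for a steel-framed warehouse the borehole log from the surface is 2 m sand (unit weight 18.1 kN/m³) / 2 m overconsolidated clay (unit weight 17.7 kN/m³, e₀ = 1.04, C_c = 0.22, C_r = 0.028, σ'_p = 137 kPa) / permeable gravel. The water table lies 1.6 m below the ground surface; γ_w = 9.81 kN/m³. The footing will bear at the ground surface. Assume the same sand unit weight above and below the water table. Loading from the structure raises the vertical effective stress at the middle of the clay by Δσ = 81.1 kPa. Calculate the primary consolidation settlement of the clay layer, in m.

Mid-depth of clay below the ground surface: z = 2 + 2/2 = 3 m.
Total vertical stress at mid-clay: σ_v = 18.1×2 + 17.7×1 = 53.9 kPa.
Pore pressure: u = 9.81×(3 − 1.6) = 13.734 kPa.
Initial effective stress: σ'_0 = σ_v − u = 53.9 − 13.734 = 40.166 kPa.
Final effective stress: σ'_f = 40.166 + 81.1 = 121.27 kPa.
σ'_f = 121.27 ≤ σ'_p = 137 kPa, so the clay remains overconsolidated and only the recompression index applies:
S_c = C_r·H/(1+e₀)·log₁₀(σ'_f/σ'_0) = 0.028×2/2.04×log₁₀(121.27/40.166)
    = 0.027451 × 0.47989 = 0.01317 m

S_c ≈ 0.0132 m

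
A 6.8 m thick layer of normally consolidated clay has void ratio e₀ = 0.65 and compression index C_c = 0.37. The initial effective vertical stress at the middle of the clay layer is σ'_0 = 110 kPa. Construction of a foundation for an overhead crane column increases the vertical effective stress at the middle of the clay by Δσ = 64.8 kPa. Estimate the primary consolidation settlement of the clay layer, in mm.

Final effective stress: σ'_f = σ'_0 + Δσ = 110 + 64.8 = 174.8 kPa.
Normally consolidated clay, so the full stress increment lies on the virgin compression line:
S_c = C_c·H/(1+e₀)·log₁₀(σ'_f/σ'_0) = 0.37×6.8/(1+0.65)×log₁₀(174.8/110)
    = 1.5248 × 0.20115 = 0.3067 m

S_c ≈ 307 mm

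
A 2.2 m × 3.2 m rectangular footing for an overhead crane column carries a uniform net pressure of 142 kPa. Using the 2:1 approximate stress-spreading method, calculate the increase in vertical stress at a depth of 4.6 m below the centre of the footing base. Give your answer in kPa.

By the 2:1 method the load spreads at 1 horizontal : 2 vertical, so at depth z the loaded area has grown by z in each plan dimension:
Δσ = qBL/((B+z)(L+z)) = 142×2.2×3.2/((2.2+4.6)(3.2+4.6)) = 18.848 kPa

Δσ_z ≈ 18.8 kPa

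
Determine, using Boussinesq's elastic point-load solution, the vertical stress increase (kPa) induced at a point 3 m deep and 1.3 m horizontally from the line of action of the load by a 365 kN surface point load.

Δσ_z ≈ 12.6 kPa

Boussinesq vertical stress below a point load on an elastic half-space:
Δσ_z = 3P/(2πz²) · [1 + (r/z)²]^(−5/2)
r/z = 1.3/3 = 0.43333; [1+(r/z)²]^(−5/2) = 0.65037.
Δσ_z = 3×365/(2π×3²) × 0.65037 = 19.364 × 0.65037 = 12.59 kPa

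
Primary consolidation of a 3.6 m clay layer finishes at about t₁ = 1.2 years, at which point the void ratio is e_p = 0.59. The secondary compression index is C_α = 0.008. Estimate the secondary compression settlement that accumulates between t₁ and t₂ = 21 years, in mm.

Secondary compression: S_s = C_α·H/(1+e_p)·log₁₀(t₂/t₁)
S_s = 0.008×3.6/(1+0.59)×log₁₀(21/1.2)
    = 0.01811 × 1.243 = 0.02252 m

S_s ≈ 22.5 mm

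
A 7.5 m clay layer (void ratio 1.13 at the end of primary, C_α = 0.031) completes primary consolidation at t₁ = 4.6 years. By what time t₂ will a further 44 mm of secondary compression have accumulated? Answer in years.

S_s = C_α·H/(1+e_p)·log₁₀(t₂/t₁) ⇒ log₁₀(t₂/t₁) = S_s·(1+e_p)/(C_α·H).
log₁₀(t₂/t₁) = 0.044 × (1+1.13) / (0.031×7.5) = 0.4031
t₂ = t₁ × 10^0.4031 = 4.6 × 2.53 = 11.64 years

t₂ ≈ 11.6 years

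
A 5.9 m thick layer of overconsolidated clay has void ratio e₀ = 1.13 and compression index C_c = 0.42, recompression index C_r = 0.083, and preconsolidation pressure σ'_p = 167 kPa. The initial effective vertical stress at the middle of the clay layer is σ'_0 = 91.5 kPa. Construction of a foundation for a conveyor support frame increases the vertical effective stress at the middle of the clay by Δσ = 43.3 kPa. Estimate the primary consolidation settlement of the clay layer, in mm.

Final effective stress: σ'_f = 91.5 + 43.3 = 134.8 kPa.
σ'_f = 134.8 ≤ σ'_p = 167 kPa, so the clay remains overconsolidated and only the recompression index applies:
S_c = C_r·H/(1+e₀)·log₁₀(σ'_f/σ'_0) = 0.083×5.9/2.13×log₁₀(134.8/91.5)
    = 0.22991 × 0.16827 = 0.03869 m

S_c ≈ 38.7 mm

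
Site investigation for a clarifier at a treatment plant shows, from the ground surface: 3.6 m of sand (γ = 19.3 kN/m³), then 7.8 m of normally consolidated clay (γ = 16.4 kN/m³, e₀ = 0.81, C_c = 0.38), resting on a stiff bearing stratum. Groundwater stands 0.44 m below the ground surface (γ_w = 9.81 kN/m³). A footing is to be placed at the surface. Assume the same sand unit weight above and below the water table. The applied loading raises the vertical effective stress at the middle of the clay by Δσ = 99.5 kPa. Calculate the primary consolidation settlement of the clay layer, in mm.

Mid-depth of clay below the ground surface: z = 3.6 + 7.8/2 = 7.5 m.
Total vertical stress at mid-clay: σ_v = 19.3×3.6 + 16.4×3.9 = 133.44 kPa.
Pore pressure: u = 9.81×(7.5 − 0.44) = 69.259 kPa.
Initial effective stress: σ'_0 = σ_v − u = 133.44 − 69.259 = 64.181 kPa.
Final effective stress: σ'_f = σ'_0 + Δσ = 64.181 + 99.5 = 163.68 kPa.
Normally consolidated clay, so the full stress increment lies on the virgin compression line:
S_c = C_c·H/(1+e₀)·log₁₀(σ'_f/σ'_0) = 0.38×7.8/(1+0.81)×log₁₀(163.68/64.181)
    = 1.6376 × 0.40659 = 0.6658 m

S_c ≈ 666 mm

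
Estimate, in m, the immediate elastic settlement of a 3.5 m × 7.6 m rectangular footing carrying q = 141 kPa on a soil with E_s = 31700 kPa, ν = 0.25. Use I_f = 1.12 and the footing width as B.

Immediate (elastic) settlement: S_e = q·B·(1−ν²)/E_s · I_f.
S_e = 141 × 3.5 × (1 − 0.25²) / 31700 × 1.12
    = 141 × 3.5 × 0.9375 / 31700 × 1.12
    = 0.01635 m

S_e ≈ 0.0163 m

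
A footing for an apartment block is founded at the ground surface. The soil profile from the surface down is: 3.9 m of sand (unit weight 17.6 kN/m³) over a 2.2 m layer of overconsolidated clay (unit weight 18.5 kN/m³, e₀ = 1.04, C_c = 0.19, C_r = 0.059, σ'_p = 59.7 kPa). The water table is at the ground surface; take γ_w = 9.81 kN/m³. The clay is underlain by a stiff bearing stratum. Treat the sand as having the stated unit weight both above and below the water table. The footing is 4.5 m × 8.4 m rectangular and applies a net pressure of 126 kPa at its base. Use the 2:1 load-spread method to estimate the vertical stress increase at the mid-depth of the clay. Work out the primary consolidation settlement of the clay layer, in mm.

S_c ≈ 34.2 mm

Mid-depth of clay below the ground surface: z = 3.9 + 2.2/2 = 5 m.
Total vertical stress at mid-clay: σ_v = 17.6×3.9 + 18.5×1.1 = 88.99 kPa.
Pore pressure: u = 9.81×(5 − 0) = 49.05 kPa.
Initial effective stress: σ'_0 = σ_v − u = 88.99 − 49.05 = 39.94 kPa.
Stress increase at mid-clay by the 2:1 spreading method:
Δσ = qBL/((B+z)(L+z)) = 126×4.5×8.4/((4.5+5)(8.4+5)) = 37.414 kPa
Final effective stress: σ'_f = 39.94 + 37.414 = 77.354 kPa.
σ'_f = 77.354 > σ'_p = 59.7 kPa, so the stress path crosses the preconsolidation pressure — recompression up to σ'_p, then virgin compression beyond:
S_c = H/(1+e₀)·[C_r·log₁₀(σ'_p/σ'_0) + C_c·log₁₀(σ'_f/σ'_p)]
    = 2.2/2.04 × [0.059×log₁₀(59.7/39.94) + 0.19×log₁₀(77.354/59.7)]
    = 1.0784 × [0.010299 + 0.021377] = 0.03416 m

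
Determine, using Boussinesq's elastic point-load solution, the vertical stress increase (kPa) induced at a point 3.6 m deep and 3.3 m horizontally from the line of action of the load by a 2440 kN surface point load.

Boussinesq vertical stress below a point load on an elastic half-space:
Δσ_z = 3P/(2πz²) · [1 + (r/z)²]^(−5/2)
r/z = 3.3/3.6 = 0.91667; [1+(r/z)²]^(−5/2) = 0.21767.
Δσ_z = 3×2440/(2π×3.6²) × 0.21767 = 89.893 × 0.21767 = 19.57 kPa

Δσ_z ≈ 19.6 kPa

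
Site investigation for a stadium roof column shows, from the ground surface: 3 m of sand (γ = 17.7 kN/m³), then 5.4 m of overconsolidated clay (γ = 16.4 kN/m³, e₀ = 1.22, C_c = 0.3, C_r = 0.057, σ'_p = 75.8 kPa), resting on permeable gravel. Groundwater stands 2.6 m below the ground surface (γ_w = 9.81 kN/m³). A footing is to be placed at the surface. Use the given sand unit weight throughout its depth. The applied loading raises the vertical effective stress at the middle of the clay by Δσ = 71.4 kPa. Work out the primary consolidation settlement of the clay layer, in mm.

Mid-depth of clay below the ground surface: z = 3 + 5.4/2 = 5.7 m.
Total vertical stress at mid-clay: σ_v = 17.7×3 + 16.4×2.7 = 97.38 kPa.
Pore pressure: u = 9.81×(5.7 − 2.6) = 30.411 kPa.
Initial effective stress: σ'_0 = σ_v − u = 97.38 − 30.411 = 66.969 kPa.
Final effective stress: σ'_f = 66.969 + 71.4 = 138.37 kPa.
σ'_f = 138.37 > σ'_p = 75.8 kPa, so the stress path crosses the preconsolidation pressure — recompression up to σ'_p, then virgin compression beyond:
S_c = H/(1+e₀)·[C_r·log₁₀(σ'_p/σ'_0) + C_c·log₁₀(σ'_f/σ'_p)]
    = 5.4/2.22 × [0.057×log₁₀(75.8/66.969) + 0.3×log₁₀(138.37/75.8)]
    = 2.4324 × [0.0030663 + 0.078412] = 0.1982 m

S_c ≈ 198 mm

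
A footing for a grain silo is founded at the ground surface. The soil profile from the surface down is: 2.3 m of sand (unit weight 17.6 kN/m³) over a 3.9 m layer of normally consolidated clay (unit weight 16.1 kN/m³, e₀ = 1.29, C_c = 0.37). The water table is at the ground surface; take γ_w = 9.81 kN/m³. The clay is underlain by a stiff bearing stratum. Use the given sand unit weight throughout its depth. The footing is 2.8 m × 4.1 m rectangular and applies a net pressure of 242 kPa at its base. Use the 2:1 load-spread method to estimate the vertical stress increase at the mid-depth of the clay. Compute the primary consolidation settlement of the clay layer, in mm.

S_c ≈ 258 mm

Mid-depth of clay below the ground surface: z = 2.3 + 3.9/2 = 4.25 m.
Total vertical stress at mid-clay: σ_v = 17.6×2.3 + 16.1×1.95 = 71.875 kPa.
Pore pressure: u = 9.81×(4.25 − 0) = 41.693 kPa.
Initial effective stress: σ'_0 = σ_v − u = 71.875 − 41.693 = 30.182 kPa.
Stress increase at mid-clay by the 2:1 spreading method:
Δσ = qBL/((B+z)(L+z)) = 242×2.8×4.1/((2.8+4.25)(4.1+4.25)) = 47.193 kPa
Final effective stress: σ'_f = σ'_0 + Δσ = 30.182 + 47.193 = 77.375 kPa.
Normally consolidated clay, so the full stress increment lies on the virgin compression line:
S_c = C_c·H/(1+e₀)·log₁₀(σ'_f/σ'_0) = 0.37×3.9/(1+1.29)×log₁₀(77.375/30.182)
    = 0.63013 × 0.40885 = 0.2576 m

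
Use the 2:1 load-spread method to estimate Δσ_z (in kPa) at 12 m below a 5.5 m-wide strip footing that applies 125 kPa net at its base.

Δσ_z ≈ 39.3 kPa

By the 2:1 method the load spreads at 1 horizontal : 2 vertical, so at depth z the loaded area has grown by z in each plan dimension:
Δσ = qB/(B+z) = 125×5.5/(5.5+12) = 39.286 kPa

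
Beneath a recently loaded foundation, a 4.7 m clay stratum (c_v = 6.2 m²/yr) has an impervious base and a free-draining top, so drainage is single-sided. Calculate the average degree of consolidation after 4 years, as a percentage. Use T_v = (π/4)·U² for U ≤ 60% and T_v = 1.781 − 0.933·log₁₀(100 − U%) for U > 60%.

Drainage path length: H_d = H = 4.7 m (single drainage).
T_v = c_v·t/H_d² = 6.2×4/4.7² = 1.1227.
T_v = 1.1227 corresponds to the U > 60% branch:
U = 1 − 10^((1.781 − T_v)/0.933)/100 = 0.9492

U ≈ 94.9 %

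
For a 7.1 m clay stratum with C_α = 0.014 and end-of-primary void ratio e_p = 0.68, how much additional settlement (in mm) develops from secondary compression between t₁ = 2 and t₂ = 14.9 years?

S_s ≈ 51.6 mm

Secondary compression: S_s = C_α·H/(1+e_p)·log₁₀(t₂/t₁)
S_s = 0.014×7.1/(1+0.68)×log₁₀(14.9/2)
    = 0.05917 × 0.8722 = 0.0516 m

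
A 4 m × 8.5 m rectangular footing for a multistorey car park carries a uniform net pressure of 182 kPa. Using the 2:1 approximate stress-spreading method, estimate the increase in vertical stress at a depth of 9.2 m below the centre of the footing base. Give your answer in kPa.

By the 2:1 method the load spreads at 1 horizontal : 2 vertical, so at depth z the loaded area has grown by z in each plan dimension:
Δσ = qBL/((B+z)(L+z)) = 182×4×8.5/((4+9.2)(8.5+9.2)) = 26.485 kPa

Δσ_z ≈ 26.5 kPa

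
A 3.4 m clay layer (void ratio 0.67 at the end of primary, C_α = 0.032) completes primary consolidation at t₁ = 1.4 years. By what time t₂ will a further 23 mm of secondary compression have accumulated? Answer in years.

t₂ ≈ 3.16 years

S_s = C_α·H/(1+e_p)·log₁₀(t₂/t₁) ⇒ log₁₀(t₂/t₁) = S_s·(1+e_p)/(C_α·H).
log₁₀(t₂/t₁) = 0.023 × (1+0.67) / (0.032×3.4) = 0.353
t₂ = t₁ × 10^0.353 = 1.4 × 2.254 = 3.156 years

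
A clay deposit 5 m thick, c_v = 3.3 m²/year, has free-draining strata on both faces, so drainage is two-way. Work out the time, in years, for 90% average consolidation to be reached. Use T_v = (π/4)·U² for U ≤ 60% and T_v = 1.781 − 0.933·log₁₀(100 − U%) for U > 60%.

Drainage path length: H_d = H/2 = 2.5 m (double drainage).
U > 60%: T_v = 1.781 − 0.933·log₁₀(100 − 90) = 0.848.
t = T_v·H_d²/c_v = 0.848×2.5²/3.3 = 1.606 years.

t ≈ 1.61 years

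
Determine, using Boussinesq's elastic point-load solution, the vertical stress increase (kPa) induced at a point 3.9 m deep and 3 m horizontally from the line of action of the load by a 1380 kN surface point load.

Boussinesq vertical stress below a point load on an elastic half-space:
Δσ_z = 3P/(2πz²) · [1 + (r/z)²]^(−5/2)
r/z = 3/3.9 = 0.76923; [1+(r/z)²]^(−5/2) = 0.31285.
Δσ_z = 3×1380/(2π×3.9²) × 0.31285 = 43.32 × 0.31285 = 13.55 kPa

Δσ_z ≈ 13.6 kPa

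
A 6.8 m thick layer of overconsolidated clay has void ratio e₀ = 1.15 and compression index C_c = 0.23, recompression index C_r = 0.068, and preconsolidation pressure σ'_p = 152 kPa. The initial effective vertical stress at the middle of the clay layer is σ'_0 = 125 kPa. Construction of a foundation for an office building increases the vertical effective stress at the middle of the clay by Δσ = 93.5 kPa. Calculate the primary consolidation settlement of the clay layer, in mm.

S_c ≈ 133 mm

Final effective stress: σ'_f = 125 + 93.5 = 218.5 kPa.
σ'_f = 218.5 > σ'_p = 152 kPa, so the stress path crosses the preconsolidation pressure — recompression up to σ'_p, then virgin compression beyond:
S_c = H/(1+e₀)·[C_r·log₁₀(σ'_p/σ'_0) + C_c·log₁₀(σ'_f/σ'_p)]
    = 6.8/2.15 × [0.068×log₁₀(152/125) + 0.23×log₁₀(218.5/152)]
    = 3.1628 × [0.0057755 + 0.03625] = 0.1329 m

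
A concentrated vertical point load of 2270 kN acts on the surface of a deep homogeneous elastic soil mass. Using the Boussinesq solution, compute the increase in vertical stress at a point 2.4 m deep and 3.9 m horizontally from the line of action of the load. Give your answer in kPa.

Boussinesq vertical stress below a point load on an elastic half-space:
Δσ_z = 3P/(2πz²) · [1 + (r/z)²]^(−5/2)
r/z = 3.9/2.4 = 1.625; [1+(r/z)²]^(−5/2) = 0.039542.
Δσ_z = 3×2270/(2π×2.4²) × 0.039542 = 188.17 × 0.039542 = 7.441 kPa

Δσ_z ≈ 7.44 kPa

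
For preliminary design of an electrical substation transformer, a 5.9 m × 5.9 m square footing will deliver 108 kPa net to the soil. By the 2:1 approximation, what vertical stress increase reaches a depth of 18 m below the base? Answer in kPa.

By the 2:1 method the load spreads at 1 horizontal : 2 vertical, so at depth z the loaded area has grown by z in each plan dimension:
Δσ = qBL/((B+z)(L+z)) = 108×5.9×5.9/((5.9+18)(5.9+18)) = 6.5816 kPa

Δσ_z ≈ 6.58 kPa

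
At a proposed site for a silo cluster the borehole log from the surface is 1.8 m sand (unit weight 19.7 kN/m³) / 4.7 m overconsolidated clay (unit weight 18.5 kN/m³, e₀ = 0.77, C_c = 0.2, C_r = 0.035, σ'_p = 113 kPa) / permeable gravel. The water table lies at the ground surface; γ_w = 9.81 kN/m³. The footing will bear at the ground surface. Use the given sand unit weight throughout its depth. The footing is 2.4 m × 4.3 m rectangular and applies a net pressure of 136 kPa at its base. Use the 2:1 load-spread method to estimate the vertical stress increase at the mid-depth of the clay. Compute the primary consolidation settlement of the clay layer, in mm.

S_c ≈ 20.5 mm

Mid-depth of clay below the ground surface: z = 1.8 + 4.7/2 = 4.15 m.
Total vertical stress at mid-clay: σ_v = 19.7×1.8 + 18.5×2.35 = 78.935 kPa.
Pore pressure: u = 9.81×(4.15 − 0) = 40.712 kPa.
Initial effective stress: σ'_0 = σ_v − u = 78.935 − 40.712 = 38.223 kPa.
Stress increase at mid-clay by the 2:1 spreading method:
Δσ = qBL/((B+z)(L+z)) = 136×2.4×4.3/((2.4+4.15)(4.3+4.15)) = 25.358 kPa
Final effective stress: σ'_f = 38.223 + 25.358 = 63.581 kPa.
σ'_f = 63.581 ≤ σ'_p = 113 kPa, so the clay remains overconsolidated and only the recompression index applies:
S_c = C_r·H/(1+e₀)·log₁₀(σ'_f/σ'_0) = 0.035×4.7/1.77×log₁₀(63.581/38.223)
    = 0.092939 × 0.221 = 0.02054 m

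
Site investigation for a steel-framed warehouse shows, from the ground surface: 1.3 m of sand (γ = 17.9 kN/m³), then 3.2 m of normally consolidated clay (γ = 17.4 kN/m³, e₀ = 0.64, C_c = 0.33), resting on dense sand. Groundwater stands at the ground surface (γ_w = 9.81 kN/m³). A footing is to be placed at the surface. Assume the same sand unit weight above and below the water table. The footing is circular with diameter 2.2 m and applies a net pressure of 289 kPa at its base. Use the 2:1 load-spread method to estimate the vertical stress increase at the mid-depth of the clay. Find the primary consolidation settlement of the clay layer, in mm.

S_c ≈ 340 mm

Mid-depth of clay below the ground surface: z = 1.3 + 3.2/2 = 2.9 m.
Total vertical stress at mid-clay: σ_v = 17.9×1.3 + 17.4×1.6 = 51.11 kPa.
Pore pressure: u = 9.81×(2.9 − 0) = 28.449 kPa.
Initial effective stress: σ'_0 = σ_v − u = 51.11 − 28.449 = 22.661 kPa.
Stress increase at mid-clay by the 2:1 spreading method:
Δσ ≈ qD²/(D+z)² = 289×2.2²/(2.2+2.9)² = 53.778 kPa
Final effective stress: σ'_f = σ'_0 + Δσ = 22.661 + 53.778 = 76.439 kPa.
Normally consolidated clay, so the full stress increment lies on the virgin compression line:
S_c = C_c·H/(1+e₀)·log₁₀(σ'_f/σ'_0) = 0.33×3.2/(1+0.64)×log₁₀(76.439/22.661)
    = 0.6439 × 0.52804 = 0.34 m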